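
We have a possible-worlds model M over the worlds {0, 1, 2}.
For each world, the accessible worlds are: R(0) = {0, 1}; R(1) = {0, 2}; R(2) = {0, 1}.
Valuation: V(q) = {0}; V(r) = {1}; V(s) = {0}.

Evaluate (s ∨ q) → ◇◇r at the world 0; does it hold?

At 0: s ∨ q is true, ◇◇r is true, so (s ∨ q) → ◇◇r is true.
  At 0: ◇◇r requires ◇r at some successor in {0, 1}.
    ◇r holds at 0, so ◇◇r is true at 0.
      At 0: ◇r requires r at some successor in {0, 1}.
        r holds at 1, so ◇r is true at 0.

Yes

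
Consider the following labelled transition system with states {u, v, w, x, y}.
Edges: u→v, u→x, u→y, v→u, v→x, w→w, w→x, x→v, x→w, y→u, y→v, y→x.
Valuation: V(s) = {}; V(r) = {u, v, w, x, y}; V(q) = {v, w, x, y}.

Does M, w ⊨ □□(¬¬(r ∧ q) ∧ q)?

Recall that □ψ holds at a world iff ψ holds at every accessible world, and ◇ψ holds iff ψ holds at some accessible world.
At w: □□(¬¬(r ∧ q) ∧ q) requires □(¬¬(r ∧ q) ∧ q) at every successor {w, x}.
    At w: □(¬¬(r ∧ q) ∧ q) requires ¬¬(r ∧ q) ∧ q at every successor {w, x}.
      At w: ¬¬(r ∧ q) ∧ q is true.
      At x: ¬¬(r ∧ q) ∧ q is true.
    So □(¬¬(r ∧ q) ∧ q) is true at w.
    At x: □(¬¬(r ∧ q) ∧ q) requires ¬¬(r ∧ q) ∧ q at every successor {v, w}.
      At v: ¬¬(r ∧ q) ∧ q is true.
      At w: ¬¬(r ∧ q) ∧ q is true.
    So □(¬¬(r ∧ q) ∧ q) is true at x.
So □□(¬¬(r ∧ q) ∧ q) is true at w.

Yes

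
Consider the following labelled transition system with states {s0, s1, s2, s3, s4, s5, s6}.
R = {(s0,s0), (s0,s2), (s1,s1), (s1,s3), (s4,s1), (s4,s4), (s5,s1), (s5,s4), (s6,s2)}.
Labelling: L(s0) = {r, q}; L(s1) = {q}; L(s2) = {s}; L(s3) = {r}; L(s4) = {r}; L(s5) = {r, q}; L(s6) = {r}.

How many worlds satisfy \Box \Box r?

Let φ = \Box \Box r. Evaluate φ at each world:
  s0 (successors {s0, s2}): φ is false.
  s1 (successors {s1, s3}): φ is false.
  s2 (successors ∅): φ is true.
  s3 (successors ∅): φ is true.
  s4 (successors {s1, s4}): φ is false.
  s5 (successors {s1, s4}): φ is false.
  s6 (successors {s2}): φ is true.
For instance, at s6:
  At s6: \Box \Box r requires \Box r at every successor {s2}.
      At s2: no accessible worlds, so \Box r holds vacuously.
  So \Box \Box r is true at s6.
Satisfying worlds: {s2, s3, s6}

3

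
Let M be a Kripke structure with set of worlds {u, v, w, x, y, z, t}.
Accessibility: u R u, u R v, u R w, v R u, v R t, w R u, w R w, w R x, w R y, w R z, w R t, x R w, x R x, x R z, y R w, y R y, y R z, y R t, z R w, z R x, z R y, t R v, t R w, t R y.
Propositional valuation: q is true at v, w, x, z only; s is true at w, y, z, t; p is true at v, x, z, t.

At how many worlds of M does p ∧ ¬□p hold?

Let φ = p ∧ ¬□p. Evaluate φ at each world:
  u (successors {u, v, w}): φ is false.
  v (successors {u, t}): φ is true.
  w (successors {u, w, x, y, z, t}): φ is false.
  x (successors {w, x, z}): φ is true.
  y (successors {w, y, z, t}): φ is false.
  z (successors {w, x, y}): φ is true.
  t (successors {v, w, y}): φ is true.
For instance, at z:
  At z: p is true, ¬□p is true, so p ∧ ¬□p is true.
    At z: □p is false, so ¬□p is true.
      At z: □p requires p at every successor {w, x, y}.
        p fails at w, so □p is false at z.
Satisfying worlds: {v, x, z, t}

4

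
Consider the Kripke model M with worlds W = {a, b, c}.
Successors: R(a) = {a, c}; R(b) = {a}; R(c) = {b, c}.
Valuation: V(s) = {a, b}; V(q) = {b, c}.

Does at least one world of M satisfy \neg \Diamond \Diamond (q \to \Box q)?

No

Let φ = \neg \Diamond \Diamond (q \to \Box q). Evaluate φ at each world:
  a (successors {a, c}): φ is false.
  b (successors {a}): φ is false.
  c (successors {b, c}): φ is false.
For instance, at b:
  At b: \Diamond \Diamond (q \to \Box q) is true, so \neg \Diamond \Diamond (q \to \Box q) is false.
    At b: \Diamond \Diamond (q \to \Box q) requires \Diamond (q \to \Box q) at some successor in {a}.
      \Diamond (q \to \Box q) holds at a, so \Diamond \Diamond (q \to \Box q) is true at b.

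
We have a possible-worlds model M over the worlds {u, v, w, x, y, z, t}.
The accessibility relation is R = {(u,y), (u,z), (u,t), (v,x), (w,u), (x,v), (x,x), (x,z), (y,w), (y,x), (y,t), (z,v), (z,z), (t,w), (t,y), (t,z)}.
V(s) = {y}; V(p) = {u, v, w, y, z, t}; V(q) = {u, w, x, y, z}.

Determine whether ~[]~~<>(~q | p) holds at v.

No

Recall that []ψ holds at a world iff ψ holds at every accessible world, and <>ψ holds iff ψ holds at some accessible world.
At v: []~~<>(~q | p) is true, so ~[]~~<>(~q | p) is false.
  At v: []~~<>(~q | p) requires ~~<>(~q | p) at every successor {x}.
      At x: ~<>(~q | p) is false, so ~~<>(~q | p) is true.
  So []~~<>(~q | p) is true at v.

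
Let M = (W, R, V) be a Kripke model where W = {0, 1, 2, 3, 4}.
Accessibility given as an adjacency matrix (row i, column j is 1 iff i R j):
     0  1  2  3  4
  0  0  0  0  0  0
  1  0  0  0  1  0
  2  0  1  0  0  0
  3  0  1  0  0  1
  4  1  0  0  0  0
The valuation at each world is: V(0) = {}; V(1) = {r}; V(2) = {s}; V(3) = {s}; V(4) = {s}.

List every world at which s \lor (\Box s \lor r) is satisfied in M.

0, 1, 2, 3, 4

Let φ = s \lor (\Box s \lor r). Evaluate φ at each world:
  0 (successors ∅): φ is true.
  1 (successors {3}): φ is true.
  2 (successors {1}): φ is true.
  3 (successors {1, 4}): φ is true.
  4 (successors {0}): φ is true.
For instance, at 4:
  At 4: s is true, \Box s \lor r is false, so s \lor (\Box s \lor r) is true.
    At 4: \Box s is false, r is false, so \Box s \lor r is false.
      At 4: \Box s requires s at every successor {0}.
        s fails at 0, so \Box s is false at 4.
Satisfying worlds: {0, 1, 2, 3, 4}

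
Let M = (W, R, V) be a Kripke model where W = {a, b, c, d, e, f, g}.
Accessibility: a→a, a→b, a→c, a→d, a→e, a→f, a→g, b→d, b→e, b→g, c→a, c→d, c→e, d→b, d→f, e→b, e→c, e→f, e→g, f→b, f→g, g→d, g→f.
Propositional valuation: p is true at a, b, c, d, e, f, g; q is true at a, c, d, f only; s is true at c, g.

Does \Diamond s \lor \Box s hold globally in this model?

Let φ = \Diamond s \lor \Box s. Evaluate φ at each world:
  a (successors {a, b, c, d, e, f, g}): φ is true.
  b (successors {d, e, g}): φ is true.
  c (successors {a, d, e}): φ is false.
  d (successors {b, f}): φ is false.
  e (successors {b, c, f, g}): φ is true.
  f (successors {b, g}): φ is true.
  g (successors {d, f}): φ is false.
Detail at c (counterexample):
  At c: \Diamond s is false, \Box s is false, so \Diamond s \lor \Box s is false.
    At c: \Diamond s requires s at some successor in {a, d, e}.
      At a: s is false.
      At d: s is false.
      At e: s is false.
    So \Diamond s is false at c.
    At c: \Box s requires s at every successor {a, d, e}.
      s fails at a, so \Box s is false at c.

No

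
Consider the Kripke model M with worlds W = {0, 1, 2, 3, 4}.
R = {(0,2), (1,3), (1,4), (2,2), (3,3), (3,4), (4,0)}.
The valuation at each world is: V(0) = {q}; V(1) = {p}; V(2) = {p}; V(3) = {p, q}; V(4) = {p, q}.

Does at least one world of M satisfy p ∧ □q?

Let φ = p ∧ □q. Evaluate φ at each world:
  0 (successors {2}): φ is false.
  1 (successors {3, 4}): φ is true.
  2 (successors {2}): φ is false.
  3 (successors {3, 4}): φ is true.
  4 (successors {0}): φ is true.
Detail at 1 (witness):
  At 1: p is true, □q is true, so p ∧ □q is true.
    At 1: □q requires q at every successor {3, 4}.
      At 3: q is true.
      At 4: q is true.
    So □q is true at 1.

Yes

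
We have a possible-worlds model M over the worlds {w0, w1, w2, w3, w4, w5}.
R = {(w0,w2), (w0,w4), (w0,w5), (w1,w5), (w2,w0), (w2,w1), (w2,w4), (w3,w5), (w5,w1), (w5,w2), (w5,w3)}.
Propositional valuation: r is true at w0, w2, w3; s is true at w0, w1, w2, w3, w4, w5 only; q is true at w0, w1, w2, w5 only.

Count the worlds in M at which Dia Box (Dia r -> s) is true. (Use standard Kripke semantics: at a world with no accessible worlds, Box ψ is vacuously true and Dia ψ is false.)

5

Recall that Box ψ holds at a world iff ψ holds at every accessible world, and Dia ψ holds iff ψ holds at some accessible world.
Let φ = Dia Box (Dia r -> s). Evaluate φ at each world:
  w0 (successors {w2, w4, w5}): φ is true.
  w1 (successors {w5}): φ is true.
  w2 (successors {w0, w1, w4}): φ is true.
  w3 (successors {w5}): φ is true.
  w4 (successors ∅): φ is false.
  w5 (successors {w1, w2, w3}): φ is true.
For instance, at w2:
  At w2: Dia Box (Dia r -> s) requires Box (Dia r -> s) at some successor in {w0, w1, w4}.
    Box (Dia r -> s) holds at w0, so Dia Box (Dia r -> s) is true at w2.
      At w0: Box (Dia r -> s) requires Dia r -> s at every successor {w2, w4, w5}.
        At w2: Dia r -> s is true.
        At w4: Dia r -> s is true.
        At w5: Dia r -> s is true.
      So Box (Dia r -> s) is true at w0.
Satisfying worlds: {w0, w1, w2, w3, w5}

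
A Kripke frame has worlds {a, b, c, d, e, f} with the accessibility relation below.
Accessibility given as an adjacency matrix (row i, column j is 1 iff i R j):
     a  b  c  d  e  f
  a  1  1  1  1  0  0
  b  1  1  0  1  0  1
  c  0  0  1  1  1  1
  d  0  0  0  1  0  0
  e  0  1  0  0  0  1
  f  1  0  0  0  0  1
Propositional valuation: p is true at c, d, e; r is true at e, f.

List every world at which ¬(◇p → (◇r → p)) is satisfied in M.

Recall that ◇ψ holds at a world iff ψ holds at some accessible world.
Let φ = ¬(◇p → (◇r → p)). Evaluate φ at each world:
  a (successors {a, b, c, d}): φ is false.
  b (successors {a, b, d, f}): φ is true.
  c (successors {c, d, e, f}): φ is false.
  d (successors {d}): φ is false.
  e (successors {b, f}): φ is false.
  f (successors {a, f}): φ is false.
For instance, at a:
  At a: ◇p → (◇r → p) is true, so ¬(◇p → (◇r → p)) is false.
    At a: ◇p is true, ◇r → p is true, so ◇p → (◇r → p) is true.
      At a: ◇p requires p at some successor in {a, b, c, d}.
        p holds at c, so ◇p is true at a.
      At a: ◇r is false, p is false, so ◇r → p is true.
Satisfying worlds: {b}

b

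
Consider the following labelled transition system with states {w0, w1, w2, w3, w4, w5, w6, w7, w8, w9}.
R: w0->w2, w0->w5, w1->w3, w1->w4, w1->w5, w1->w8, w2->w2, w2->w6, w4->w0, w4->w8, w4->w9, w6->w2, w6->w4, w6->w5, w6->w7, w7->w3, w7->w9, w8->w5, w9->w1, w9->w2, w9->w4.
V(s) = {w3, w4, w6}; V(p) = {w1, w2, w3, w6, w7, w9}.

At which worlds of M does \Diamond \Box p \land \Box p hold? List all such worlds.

Let φ = \Diamond \Box p \land \Box p. Evaluate φ at each world:
  w0 (successors {w2, w5}): φ is false.
  w1 (successors {w3, w4, w5, w8}): φ is false.
  w2 (successors {w2, w6}): φ is true.
  w3 (successors ∅): φ is false.
  w4 (successors {w0, w8, w9}): φ is false.
  w5 (successors ∅): φ is false.
  w6 (successors {w2, w4, w5, w7}): φ is false.
  w7 (successors {w3, w9}): φ is true.
  w8 (successors {w5}): φ is false.
  w9 (successors {w1, w2, w4}): φ is false.
For instance, at w0:
  At w0: \Diamond \Box p is true, \Box p is false, so \Diamond \Box p \land \Box p is false.
    At w0: \Diamond \Box p requires \Box p at some successor in {w2, w5}.
      \Box p holds at w2, so \Diamond \Box p is true at w0.
    At w0: \Box p requires p at every successor {w2, w5}.
      p fails at w5, so \Box p is false at w0.
Satisfying worlds: {w2, w7}

w2, w7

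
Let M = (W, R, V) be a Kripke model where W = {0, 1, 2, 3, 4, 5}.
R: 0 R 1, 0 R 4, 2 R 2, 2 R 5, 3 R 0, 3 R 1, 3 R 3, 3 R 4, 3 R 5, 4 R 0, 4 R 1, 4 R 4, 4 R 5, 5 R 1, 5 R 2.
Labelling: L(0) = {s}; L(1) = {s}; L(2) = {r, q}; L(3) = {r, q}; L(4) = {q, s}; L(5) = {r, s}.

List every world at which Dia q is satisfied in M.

0, 2, 3, 4, 5

Let φ = Dia q. Evaluate φ at each world:
  0 (successors {1, 4}): φ is true.
  1 (successors ∅): φ is false.
  2 (successors {2, 5}): φ is true.
  3 (successors {0, 1, 3, 4, 5}): φ is true.
  4 (successors {0, 1, 4, 5}): φ is true.
  5 (successors {1, 2}): φ is true.
For instance, at 4:
  At 4: Dia q requires q at some successor in {0, 1, 4, 5}.
    q holds at 4, so Dia q is true at 4.
Satisfying worlds: {0, 2, 3, 4, 5}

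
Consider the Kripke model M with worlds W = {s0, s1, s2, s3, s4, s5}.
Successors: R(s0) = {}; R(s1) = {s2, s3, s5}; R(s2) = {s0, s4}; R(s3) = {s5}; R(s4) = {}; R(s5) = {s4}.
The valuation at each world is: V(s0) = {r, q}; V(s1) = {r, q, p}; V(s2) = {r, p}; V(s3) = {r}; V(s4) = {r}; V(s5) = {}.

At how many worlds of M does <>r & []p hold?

Let φ = <>r & []p. Evaluate φ at each world:
  s0 (successors ∅): φ is false.
  s1 (successors {s2, s3, s5}): φ is false.
  s2 (successors {s0, s4}): φ is false.
  s3 (successors {s5}): φ is false.
  s4 (successors ∅): φ is false.
  s5 (successors {s4}): φ is false.
For instance, at s2:
  At s2: <>r is true, []p is false, so <>r & []p is false.
    At s2: <>r requires r at some successor in {s0, s4}.
      r holds at s0, so <>r is true at s2.
    At s2: []p requires p at every successor {s0, s4}.
      p fails at s0, so []p is false at s2.
Satisfying worlds: none.

0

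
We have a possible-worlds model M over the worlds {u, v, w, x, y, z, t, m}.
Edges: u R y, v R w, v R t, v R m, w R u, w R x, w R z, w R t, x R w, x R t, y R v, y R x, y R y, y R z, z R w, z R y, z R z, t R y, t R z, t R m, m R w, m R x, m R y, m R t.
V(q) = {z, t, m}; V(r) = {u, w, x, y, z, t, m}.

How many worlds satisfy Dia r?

8

Let φ = Dia r. Evaluate φ at each world:
  u (successors {y}): φ is true.
  v (successors {w, t, m}): φ is true.
  w (successors {u, x, z, t}): φ is true.
  x (successors {w, t}): φ is true.
  y (successors {v, x, y, z}): φ is true.
  z (successors {w, y, z}): φ is true.
  t (successors {y, z, m}): φ is true.
  m (successors {w, x, y, t}): φ is true.
For instance, at u:
  At u: Dia r requires r at some successor in {y}.
    r holds at y, so Dia r is true at u.
Satisfying worlds: {u, v, w, x, y, z, t, m}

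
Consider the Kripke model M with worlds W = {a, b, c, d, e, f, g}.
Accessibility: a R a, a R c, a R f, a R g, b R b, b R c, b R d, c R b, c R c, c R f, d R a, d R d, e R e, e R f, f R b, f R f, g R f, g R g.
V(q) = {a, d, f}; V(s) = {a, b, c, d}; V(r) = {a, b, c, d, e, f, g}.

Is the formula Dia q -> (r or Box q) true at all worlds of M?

Yes

Recall that Box ψ holds at a world iff ψ holds at every accessible world, and Dia ψ holds iff ψ holds at some accessible world.
Let φ = Dia q -> (r or Box q). Evaluate φ at each world:
  a (successors {a, c, f, g}): φ is true.
  b (successors {b, c, d}): φ is true.
  c (successors {b, c, f}): φ is true.
  d (successors {a, d}): φ is true.
  e (successors {e, f}): φ is true.
  f (successors {b, f}): φ is true.
  g (successors {f, g}): φ is true.
For instance, at g:
  At g: Dia q is true, r or Box q is true, so Dia q -> (r or Box q) is true.
    At g: Dia q requires q at some successor in {f, g}.
      q holds at f, so Dia q is true at g.
    At g: r is true, Box q is false, so r or Box q is true.
      At g: Box q requires q at every successor {f, g}.
        q fails at g, so Box q is false at g.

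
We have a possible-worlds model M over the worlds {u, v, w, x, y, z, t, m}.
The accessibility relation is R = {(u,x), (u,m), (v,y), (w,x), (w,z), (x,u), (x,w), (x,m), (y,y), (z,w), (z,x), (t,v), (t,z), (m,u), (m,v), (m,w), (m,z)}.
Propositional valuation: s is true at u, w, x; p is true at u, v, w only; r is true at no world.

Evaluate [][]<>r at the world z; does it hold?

At z: [][]<>r requires []<>r at every successor {w, x}.
  []<>r fails at w, so [][]<>r is false at z.
    At w: []<>r requires <>r at every successor {x, z}.
      <>r fails at x, so []<>r is false at w.

No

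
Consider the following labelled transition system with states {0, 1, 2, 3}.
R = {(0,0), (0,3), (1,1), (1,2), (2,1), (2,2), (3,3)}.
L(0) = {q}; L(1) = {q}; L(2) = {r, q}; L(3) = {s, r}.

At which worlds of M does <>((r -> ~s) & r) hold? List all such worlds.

1, 2

Let φ = <>((r -> ~s) & r). Evaluate φ at each world:
  0 (successors {0, 3}): φ is false.
  1 (successors {1, 2}): φ is true.
  2 (successors {1, 2}): φ is true.
  3 (successors {3}): φ is false.
For instance, at 3:
  At 3: <>((r -> ~s) & r) requires (r -> ~s) & r at some successor in {3}.
    At 3: (r -> ~s) & r is false.
  So <>((r -> ~s) & r) is false at 3.
Satisfying worlds: {1, 2}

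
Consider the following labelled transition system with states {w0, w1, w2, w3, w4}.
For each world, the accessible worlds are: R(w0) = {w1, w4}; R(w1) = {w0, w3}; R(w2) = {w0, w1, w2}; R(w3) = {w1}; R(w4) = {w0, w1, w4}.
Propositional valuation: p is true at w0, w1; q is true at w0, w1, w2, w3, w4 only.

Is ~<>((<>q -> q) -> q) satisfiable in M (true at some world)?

Let φ = ~<>((<>q -> q) -> q). Evaluate φ at each world:
  w0 (successors {w1, w4}): φ is false.
  w1 (successors {w0, w3}): φ is false.
  w2 (successors {w0, w1, w2}): φ is false.
  w3 (successors {w1}): φ is false.
  w4 (successors {w0, w1, w4}): φ is false.
For instance, at w0:
  At w0: <>((<>q -> q) -> q) is true, so ~<>((<>q -> q) -> q) is false.
    At w0: <>((<>q -> q) -> q) requires (<>q -> q) -> q at some successor in {w1, w4}.
      (<>q -> q) -> q holds at w1, so <>((<>q -> q) -> q) is true at w0.

No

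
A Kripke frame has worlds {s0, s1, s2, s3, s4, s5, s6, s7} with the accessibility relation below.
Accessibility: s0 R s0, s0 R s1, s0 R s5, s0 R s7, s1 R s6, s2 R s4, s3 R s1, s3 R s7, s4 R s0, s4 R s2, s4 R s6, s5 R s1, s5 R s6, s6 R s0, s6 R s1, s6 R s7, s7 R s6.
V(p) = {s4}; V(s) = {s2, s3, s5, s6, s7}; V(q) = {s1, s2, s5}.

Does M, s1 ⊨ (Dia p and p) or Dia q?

No

At s1: Dia p and p is false, Dia q is false, so (Dia p and p) or Dia q is false.
  At s1: Dia p is false, p is false, so Dia p and p is false.
    At s1: Dia p requires p at some successor in {s6}.
      At s6: p is false.
    So Dia p is false at s1.
  At s1: Dia q requires q at some successor in {s6}.
    At s6: q is false.
  So Dia q is false at s1.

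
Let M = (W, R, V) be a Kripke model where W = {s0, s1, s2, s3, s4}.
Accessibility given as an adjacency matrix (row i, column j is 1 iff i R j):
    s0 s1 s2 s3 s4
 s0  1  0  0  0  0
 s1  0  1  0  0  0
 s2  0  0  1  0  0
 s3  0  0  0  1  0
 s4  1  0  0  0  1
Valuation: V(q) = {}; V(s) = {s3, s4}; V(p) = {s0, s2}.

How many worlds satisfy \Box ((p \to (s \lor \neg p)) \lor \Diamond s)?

Recall that \Box ψ holds at a world iff ψ holds at every accessible world, and \Diamond ψ holds iff ψ holds at some accessible world.
Let φ = \Box ((p \to (s \lor \neg p)) \lor \Diamond s). Evaluate φ at each world:
  s0 (successors {s0}): φ is false.
  s1 (successors {s1}): φ is true.
  s2 (successors {s2}): φ is false.
  s3 (successors {s3}): φ is true.
  s4 (successors {s0, s4}): φ is false.
For instance, at s0:
  At s0: \Box ((p \to (s \lor \neg p)) \lor \Diamond s) requires (p \to (s \lor \neg p)) \lor \Diamond s at every successor {s0}.
    (p \to (s \lor \neg p)) \lor \Diamond s fails at s0, so \Box ((p \to (s \lor \neg p)) \lor \Diamond s) is false at s0.
      At s0: p \to (s \lor \neg p) is false, \Diamond s is false, so (p \to (s \lor \neg p)) \lor \Diamond s is false.
Satisfying worlds: {s1, s3}

2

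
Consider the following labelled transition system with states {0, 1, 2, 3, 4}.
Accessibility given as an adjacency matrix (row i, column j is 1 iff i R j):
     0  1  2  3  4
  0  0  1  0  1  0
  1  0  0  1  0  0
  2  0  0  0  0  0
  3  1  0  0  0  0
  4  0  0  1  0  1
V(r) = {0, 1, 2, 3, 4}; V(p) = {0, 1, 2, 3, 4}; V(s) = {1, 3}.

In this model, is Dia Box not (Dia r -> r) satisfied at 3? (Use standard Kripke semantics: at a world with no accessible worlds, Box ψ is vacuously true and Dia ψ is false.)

Recall that Box ψ holds at a world iff ψ holds at every accessible world, and Dia ψ holds iff ψ holds at some accessible world.
At 3: Dia Box not (Dia r -> r) requires Box not (Dia r -> r) at some successor in {0}.
  At 0: Box not (Dia r -> r) is false.
So Dia Box not (Dia r -> r) is false at 3.

No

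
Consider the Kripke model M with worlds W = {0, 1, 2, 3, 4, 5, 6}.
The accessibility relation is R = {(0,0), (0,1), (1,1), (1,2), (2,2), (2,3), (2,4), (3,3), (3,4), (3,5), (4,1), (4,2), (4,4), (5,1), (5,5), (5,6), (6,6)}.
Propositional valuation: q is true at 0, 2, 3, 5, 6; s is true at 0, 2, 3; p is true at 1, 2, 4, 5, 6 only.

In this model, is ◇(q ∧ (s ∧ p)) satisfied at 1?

Yes

At 1: ◇(q ∧ (s ∧ p)) requires q ∧ (s ∧ p) at some successor in {1, 2}.
  q ∧ (s ∧ p) holds at 2, so ◇(q ∧ (s ∧ p)) is true at 1.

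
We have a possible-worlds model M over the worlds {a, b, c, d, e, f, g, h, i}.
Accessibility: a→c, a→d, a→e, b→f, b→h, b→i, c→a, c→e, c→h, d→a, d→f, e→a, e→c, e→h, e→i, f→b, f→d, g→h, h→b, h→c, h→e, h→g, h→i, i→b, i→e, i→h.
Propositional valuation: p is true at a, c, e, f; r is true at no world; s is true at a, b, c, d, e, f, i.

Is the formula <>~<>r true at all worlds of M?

Let φ = <>~<>r. Evaluate φ at each world:
  a (successors {c, d, e}): φ is true.
  b (successors {f, h, i}): φ is true.
  c (successors {a, e, h}): φ is true.
  d (successors {a, f}): φ is true.
  e (successors {a, c, h, i}): φ is true.
  f (successors {b, d}): φ is true.
  g (successors {h}): φ is true.
  h (successors {b, c, e, g, i}): φ is true.
  i (successors {b, e, h}): φ is true.
For instance, at i:
  At i: <>~<>r requires ~<>r at some successor in {b, e, h}.
    ~<>r holds at b, so <>~<>r is true at i.
      At b: <>r is false, so ~<>r is true.

Yes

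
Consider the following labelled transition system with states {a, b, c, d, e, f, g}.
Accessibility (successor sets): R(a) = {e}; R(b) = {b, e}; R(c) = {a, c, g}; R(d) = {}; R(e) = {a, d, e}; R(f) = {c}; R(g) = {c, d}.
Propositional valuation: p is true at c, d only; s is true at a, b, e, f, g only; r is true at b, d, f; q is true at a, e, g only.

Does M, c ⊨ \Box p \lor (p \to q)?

Recall that \Box ψ holds at a world iff ψ holds at every accessible world, and \Diamond ψ holds iff ψ holds at some accessible world.
At c: \Box p is false, p \to q is false, so \Box p \lor (p \to q) is false.
  At c: \Box p requires p at every successor {a, c, g}.
    p fails at a, so \Box p is false at c.

No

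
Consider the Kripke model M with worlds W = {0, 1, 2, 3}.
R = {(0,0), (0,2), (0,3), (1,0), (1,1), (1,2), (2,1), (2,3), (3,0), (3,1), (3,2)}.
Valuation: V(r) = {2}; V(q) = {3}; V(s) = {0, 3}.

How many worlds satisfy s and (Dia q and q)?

Let φ = s and (Dia q and q). Evaluate φ at each world:
  0 (successors {0, 2, 3}): φ is false.
  1 (successors {0, 1, 2}): φ is false.
  2 (successors {1, 3}): φ is false.
  3 (successors {0, 1, 2}): φ is false.
For instance, at 1:
  At 1: s is false, Dia q and q is false, so s and (Dia q and q) is false.
    At 1: Dia q is false, q is false, so Dia q and q is false.
      At 1: Dia q requires q at some successor in {0, 1, 2}.
        At 0: q is false.
        At 1: q is false.
        At 2: q is false.
      So Dia q is false at 1.
Satisfying worlds: none.

0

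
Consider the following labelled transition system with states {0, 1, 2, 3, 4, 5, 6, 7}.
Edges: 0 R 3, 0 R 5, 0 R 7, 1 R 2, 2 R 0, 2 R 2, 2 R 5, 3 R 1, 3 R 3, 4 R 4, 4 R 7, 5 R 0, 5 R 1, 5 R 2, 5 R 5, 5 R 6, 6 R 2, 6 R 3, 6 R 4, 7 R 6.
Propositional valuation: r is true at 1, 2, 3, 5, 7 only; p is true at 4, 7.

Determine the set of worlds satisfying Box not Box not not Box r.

Let φ = Box not Box not not Box r. Evaluate φ at each world:
  0 (successors {3, 5, 7}): φ is false.
  1 (successors {2}): φ is true.
  2 (successors {0, 2, 5}): φ is true.
  3 (successors {1, 3}): φ is false.
  4 (successors {4, 7}): φ is true.
  5 (successors {0, 1, 2, 5, 6}): φ is true.
  6 (successors {2, 3, 4}): φ is false.
  7 (successors {6}): φ is true.
For instance, at 2:
  At 2: Box not Box not not Box r requires not Box not not Box r at every successor {0, 2, 5}.
      At 0: Box not not Box r is false, so not Box not not Box r is true.
      At 2: Box not not Box r is false, so not Box not not Box r is true.
      At 5: Box not not Box r is false, so not Box not not Box r is true.
  So Box not Box not not Box r is true at 2.
Satisfying worlds: {1, 2, 4, 5, 7}

1, 2, 4, 5, 7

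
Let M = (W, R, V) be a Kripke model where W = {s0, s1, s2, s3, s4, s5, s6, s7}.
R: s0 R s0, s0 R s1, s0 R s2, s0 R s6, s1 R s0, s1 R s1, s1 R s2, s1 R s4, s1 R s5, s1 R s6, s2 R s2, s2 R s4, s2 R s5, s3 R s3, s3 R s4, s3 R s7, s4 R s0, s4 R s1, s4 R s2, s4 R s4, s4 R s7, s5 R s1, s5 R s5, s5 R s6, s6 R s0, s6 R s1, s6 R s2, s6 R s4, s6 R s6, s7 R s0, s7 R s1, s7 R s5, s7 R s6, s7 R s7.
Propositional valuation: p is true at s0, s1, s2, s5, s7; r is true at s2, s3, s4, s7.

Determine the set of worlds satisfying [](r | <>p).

s0, s1, s2, s3, s4, s5, s6, s7

Let φ = [](r | <>p). Evaluate φ at each world:
  s0 (successors {s0, s1, s2, s6}): φ is true.
  s1 (successors {s0, s1, s2, s4, s5, s6}): φ is true.
  s2 (successors {s2, s4, s5}): φ is true.
  s3 (successors {s3, s4, s7}): φ is true.
  s4 (successors {s0, s1, s2, s4, s7}): φ is true.
  s5 (successors {s1, s5, s6}): φ is true.
  s6 (successors {s0, s1, s2, s4, s6}): φ is true.
  s7 (successors {s0, s1, s5, s6, s7}): φ is true.
For instance, at s2:
  At s2: [](r | <>p) requires r | <>p at every successor {s2, s4, s5}.
      At s2: r is true, <>p is true, so r | <>p is true.
      At s4: r is true, <>p is true, so r | <>p is true.
      At s5: r is false, <>p is true, so r | <>p is true.
  So [](r | <>p) is true at s2.
Satisfying worlds: {s0, s1, s2, s3, s4, s5, s6, s7}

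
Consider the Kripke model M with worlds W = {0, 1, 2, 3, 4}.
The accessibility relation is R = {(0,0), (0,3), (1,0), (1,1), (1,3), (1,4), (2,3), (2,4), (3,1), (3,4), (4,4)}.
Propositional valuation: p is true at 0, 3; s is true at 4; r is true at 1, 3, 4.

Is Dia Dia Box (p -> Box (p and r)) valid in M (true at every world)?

Yes

Let φ = Dia Dia Box (p -> Box (p and r)). Evaluate φ at each world:
  0 (successors {0, 3}): φ is true.
  1 (successors {0, 1, 3, 4}): φ is true.
  2 (successors {3, 4}): φ is true.
  3 (successors {1, 4}): φ is true.
  4 (successors {4}): φ is true.
For instance, at 0:
  At 0: Dia Dia Box (p -> Box (p and r)) requires Dia Box (p -> Box (p and r)) at some successor in {0, 3}.
    Dia Box (p -> Box (p and r)) holds at 0, so Dia Dia Box (p -> Box (p and r)) is true at 0.
      At 0: Dia Box (p -> Box (p and r)) requires Box (p -> Box (p and r)) at some successor in {0, 3}.
        Box (p -> Box (p and r)) holds at 3, so Dia Box (p -> Box (p and r)) is true at 0.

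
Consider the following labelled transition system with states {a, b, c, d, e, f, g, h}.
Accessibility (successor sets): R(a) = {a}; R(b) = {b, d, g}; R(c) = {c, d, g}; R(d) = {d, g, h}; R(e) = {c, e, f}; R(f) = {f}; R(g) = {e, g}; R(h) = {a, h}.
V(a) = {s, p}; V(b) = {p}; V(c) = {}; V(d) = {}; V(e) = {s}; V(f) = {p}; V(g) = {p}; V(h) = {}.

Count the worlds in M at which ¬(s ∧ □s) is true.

Recall that □ψ holds at a world iff ψ holds at every accessible world, and ◇ψ holds iff ψ holds at some accessible world.
Let φ = ¬(s ∧ □s). Evaluate φ at each world:
  a (successors {a}): φ is false.
  b (successors {b, d, g}): φ is true.
  c (successors {c, d, g}): φ is true.
  d (successors {d, g, h}): φ is true.
  e (successors {c, e, f}): φ is true.
  f (successors {f}): φ is true.
  g (successors {e, g}): φ is true.
  h (successors {a, h}): φ is true.
For instance, at a:
  At a: s ∧ □s is true, so ¬(s ∧ □s) is false.
    At a: s is true, □s is true, so s ∧ □s is true.
      At a: □s requires s at every successor {a}.
        At a: s is true.
      So □s is true at a.
Satisfying worlds: {b, c, d, e, f, g, h}

7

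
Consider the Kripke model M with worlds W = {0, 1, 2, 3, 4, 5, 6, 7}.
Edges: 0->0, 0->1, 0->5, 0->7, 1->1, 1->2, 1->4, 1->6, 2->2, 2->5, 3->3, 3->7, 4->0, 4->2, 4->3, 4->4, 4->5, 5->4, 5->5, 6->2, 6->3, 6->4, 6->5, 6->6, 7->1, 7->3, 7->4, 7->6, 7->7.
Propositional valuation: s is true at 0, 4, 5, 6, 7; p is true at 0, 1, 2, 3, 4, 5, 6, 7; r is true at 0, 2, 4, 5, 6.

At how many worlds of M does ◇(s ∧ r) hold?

7

Let φ = ◇(s ∧ r). Evaluate φ at each world:
  0 (successors {0, 1, 5, 7}): φ is true.
  1 (successors {1, 2, 4, 6}): φ is true.
  2 (successors {2, 5}): φ is true.
  3 (successors {3, 7}): φ is false.
  4 (successors {0, 2, 3, 4, 5}): φ is true.
  5 (successors {4, 5}): φ is true.
  6 (successors {2, 3, 4, 5, 6}): φ is true.
  7 (successors {1, 3, 4, 6, 7}): φ is true.
For instance, at 2:
  At 2: ◇(s ∧ r) requires s ∧ r at some successor in {2, 5}.
    s ∧ r holds at 5, so ◇(s ∧ r) is true at 2.
Satisfying worlds: {0, 1, 2, 4, 5, 6, 7}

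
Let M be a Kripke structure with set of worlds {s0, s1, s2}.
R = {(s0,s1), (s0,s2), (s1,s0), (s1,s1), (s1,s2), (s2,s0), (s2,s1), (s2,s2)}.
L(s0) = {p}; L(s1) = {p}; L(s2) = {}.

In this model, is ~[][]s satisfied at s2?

At s2: [][]s is false, so ~[][]s is true.
  At s2: [][]s requires []s at every successor {s0, s1, s2}.
    []s fails at s0, so [][]s is false at s2.
      At s0: []s requires s at every successor {s1, s2}.
        s fails at s1, so []s is false at s0.

Yes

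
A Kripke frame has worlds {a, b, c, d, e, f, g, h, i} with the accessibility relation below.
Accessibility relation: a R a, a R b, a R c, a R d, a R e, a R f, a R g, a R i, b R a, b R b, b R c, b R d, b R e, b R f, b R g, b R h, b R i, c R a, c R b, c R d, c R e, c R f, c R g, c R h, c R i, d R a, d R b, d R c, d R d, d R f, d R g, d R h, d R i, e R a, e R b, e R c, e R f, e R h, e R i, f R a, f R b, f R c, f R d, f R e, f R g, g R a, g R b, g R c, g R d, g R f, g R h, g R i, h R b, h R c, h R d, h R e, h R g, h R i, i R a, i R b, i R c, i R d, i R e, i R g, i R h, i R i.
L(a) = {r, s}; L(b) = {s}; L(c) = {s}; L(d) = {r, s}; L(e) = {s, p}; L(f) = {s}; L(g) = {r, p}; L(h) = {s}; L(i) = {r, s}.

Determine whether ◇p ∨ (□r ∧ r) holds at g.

No

At g: ◇p is false, □r ∧ r is false, so ◇p ∨ (□r ∧ r) is false.
  At g: ◇p requires p at some successor in {a, b, c, d, f, h, i}.
    At a: p is false.
    At b: p is false.
    At c: p is false.
    At d: p is false.
    At f: p is false.
    At h: p is false.
    At i: p is false.
  So ◇p is false at g.
  At g: □r is false, r is true, so □r ∧ r is false.
    At g: □r requires r at every successor {a, b, c, d, f, h, i}.
      r fails at b, so □r is false at g.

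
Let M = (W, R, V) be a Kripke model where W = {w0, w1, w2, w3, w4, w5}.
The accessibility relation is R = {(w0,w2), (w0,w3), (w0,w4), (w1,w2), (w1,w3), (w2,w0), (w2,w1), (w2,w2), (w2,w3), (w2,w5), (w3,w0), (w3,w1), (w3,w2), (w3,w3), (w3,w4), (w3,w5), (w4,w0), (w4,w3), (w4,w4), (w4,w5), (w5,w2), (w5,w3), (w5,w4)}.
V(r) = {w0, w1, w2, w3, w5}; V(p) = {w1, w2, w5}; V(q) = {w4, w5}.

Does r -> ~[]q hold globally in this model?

Yes

Let φ = r -> ~[]q. Evaluate φ at each world:
  w0 (successors {w2, w3, w4}): φ is true.
  w1 (successors {w2, w3}): φ is true.
  w2 (successors {w0, w1, w2, w3, w5}): φ is true.
  w3 (successors {w0, w1, w2, w3, w4, w5}): φ is true.
  w4 (successors {w0, w3, w4, w5}): φ is true.
  w5 (successors {w2, w3, w4}): φ is true.
For instance, at w1:
  At w1: r is true, ~[]q is true, so r -> ~[]q is true.
    At w1: []q is false, so ~[]q is true.
      At w1: []q requires q at every successor {w2, w3}.
        q fails at w2, so []q is false at w1.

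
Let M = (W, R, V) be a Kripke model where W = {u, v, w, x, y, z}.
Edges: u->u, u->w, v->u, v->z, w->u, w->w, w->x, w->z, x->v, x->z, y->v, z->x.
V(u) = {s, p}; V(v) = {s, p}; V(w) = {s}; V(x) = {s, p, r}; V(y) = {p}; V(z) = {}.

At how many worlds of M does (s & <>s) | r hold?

4

Let φ = (s & <>s) | r. Evaluate φ at each world:
  u (successors {u, w}): φ is true.
  v (successors {u, z}): φ is true.
  w (successors {u, w, x, z}): φ is true.
  x (successors {v, z}): φ is true.
  y (successors {v}): φ is false.
  z (successors {x}): φ is false.
For instance, at v:
  At v: s & <>s is true, r is false, so (s & <>s) | r is true.
    At v: s is true, <>s is true, so s & <>s is true.
      At v: <>s requires s at some successor in {u, z}.
        s holds at u, so <>s is true at v.
Satisfying worlds: {u, v, w, x}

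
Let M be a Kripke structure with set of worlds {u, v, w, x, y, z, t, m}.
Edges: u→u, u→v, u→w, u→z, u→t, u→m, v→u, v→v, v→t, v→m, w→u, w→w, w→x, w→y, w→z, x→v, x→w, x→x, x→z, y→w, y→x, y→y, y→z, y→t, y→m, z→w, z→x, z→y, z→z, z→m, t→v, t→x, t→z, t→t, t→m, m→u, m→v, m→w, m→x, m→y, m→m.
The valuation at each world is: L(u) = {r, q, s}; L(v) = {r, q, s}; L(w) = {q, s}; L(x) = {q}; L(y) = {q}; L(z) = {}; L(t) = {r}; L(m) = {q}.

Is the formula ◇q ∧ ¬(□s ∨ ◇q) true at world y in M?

At y: ◇q is true, ¬(□s ∨ ◇q) is false, so ◇q ∧ ¬(□s ∨ ◇q) is false.
  At y: ◇q requires q at some successor in {w, x, y, z, t, m}.
    q holds at w, so ◇q is true at y.
  At y: □s ∨ ◇q is true, so ¬(□s ∨ ◇q) is false.
    At y: □s is false, ◇q is true, so □s ∨ ◇q is true.
      At y: □s requires s at every successor {w, x, y, z, t, m}.
        s fails at x, so □s is false at y.
      At y: ◇q requires q at some successor in {w, x, y, z, t, m}.
        q holds at w, so ◇q is true at y.

No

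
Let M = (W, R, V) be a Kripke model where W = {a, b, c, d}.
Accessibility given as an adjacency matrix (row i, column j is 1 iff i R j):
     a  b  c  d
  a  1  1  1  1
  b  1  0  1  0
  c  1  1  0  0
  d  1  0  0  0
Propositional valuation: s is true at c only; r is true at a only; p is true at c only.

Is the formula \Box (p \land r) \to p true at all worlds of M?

Yes

Let φ = \Box (p \land r) \to p. Evaluate φ at each world:
  a (successors {a, b, c, d}): φ is true.
  b (successors {a, c}): φ is true.
  c (successors {a, b}): φ is true.
  d (successors {a}): φ is true.
For instance, at c:
  At c: \Box (p \land r) is false, p is true, so \Box (p \land r) \to p is true.
    At c: \Box (p \land r) requires p \land r at every successor {a, b}.
      p \land r fails at a, so \Box (p \land r) is false at c.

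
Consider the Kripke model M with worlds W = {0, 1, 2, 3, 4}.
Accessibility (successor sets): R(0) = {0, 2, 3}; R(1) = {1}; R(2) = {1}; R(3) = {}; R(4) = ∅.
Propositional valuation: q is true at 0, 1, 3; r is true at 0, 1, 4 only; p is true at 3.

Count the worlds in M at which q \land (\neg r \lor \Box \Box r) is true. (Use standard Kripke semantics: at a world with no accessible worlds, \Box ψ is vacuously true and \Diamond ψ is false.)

Let φ = q \land (\neg r \lor \Box \Box r). Evaluate φ at each world:
  0 (successors {0, 2, 3}): φ is false.
  1 (successors {1}): φ is true.
  2 (successors {1}): φ is false.
  3 (successors ∅): φ is true.
  4 (successors ∅): φ is false.
For instance, at 2:
  At 2: q is false, \neg r \lor \Box \Box r is true, so q \land (\neg r \lor \Box \Box r) is false.
    At 2: \neg r is true, \Box \Box r is true, so \neg r \lor \Box \Box r is true.
      At 2: \Box \Box r requires \Box r at every successor {1}.
        At 1: \Box r is true.
      So \Box \Box r is true at 2.
Satisfying worlds: {1, 3}

2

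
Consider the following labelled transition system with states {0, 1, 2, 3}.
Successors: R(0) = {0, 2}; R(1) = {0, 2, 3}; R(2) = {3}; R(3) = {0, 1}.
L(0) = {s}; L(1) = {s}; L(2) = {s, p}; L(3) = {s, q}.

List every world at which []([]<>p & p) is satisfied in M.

Let φ = []([]<>p & p). Evaluate φ at each world:
  0 (successors {0, 2}): φ is false.
  1 (successors {0, 2, 3}): φ is false.
  2 (successors {3}): φ is false.
  3 (successors {0, 1}): φ is false.
For instance, at 0:
  At 0: []([]<>p & p) requires []<>p & p at every successor {0, 2}.
    []<>p & p fails at 0, so []([]<>p & p) is false at 0.
      At 0: []<>p is false, p is false, so []<>p & p is false.
Satisfying worlds: none.

none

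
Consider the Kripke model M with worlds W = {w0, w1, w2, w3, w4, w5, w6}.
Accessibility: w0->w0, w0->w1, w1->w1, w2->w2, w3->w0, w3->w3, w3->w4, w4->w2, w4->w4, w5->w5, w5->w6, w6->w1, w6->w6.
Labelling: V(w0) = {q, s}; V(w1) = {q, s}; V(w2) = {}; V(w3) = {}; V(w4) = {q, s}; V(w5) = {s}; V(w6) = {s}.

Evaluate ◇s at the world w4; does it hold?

Recall that ◇ψ holds at a world iff ψ holds at some accessible world.
At w4: ◇s requires s at some successor in {w2, w4}.
  s holds at w4, so ◇s is true at w4.

Yes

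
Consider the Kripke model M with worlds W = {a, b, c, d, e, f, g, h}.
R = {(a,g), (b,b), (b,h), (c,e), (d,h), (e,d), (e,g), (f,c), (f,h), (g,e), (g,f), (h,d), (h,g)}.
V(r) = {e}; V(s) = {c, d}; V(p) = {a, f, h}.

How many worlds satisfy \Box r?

1

Let φ = \Box r. Evaluate φ at each world:
  a (successors {g}): φ is false.
  b (successors {b, h}): φ is false.
  c (successors {e}): φ is true.
  d (successors {h}): φ is false.
  e (successors {d, g}): φ is false.
  f (successors {c, h}): φ is false.
  g (successors {e, f}): φ is false.
  h (successors {d, g}): φ is false.
For instance, at c:
  At c: \Box r requires r at every successor {e}.
    At e: r is true.
  So \Box r is true at c.
Satisfying worlds: {c}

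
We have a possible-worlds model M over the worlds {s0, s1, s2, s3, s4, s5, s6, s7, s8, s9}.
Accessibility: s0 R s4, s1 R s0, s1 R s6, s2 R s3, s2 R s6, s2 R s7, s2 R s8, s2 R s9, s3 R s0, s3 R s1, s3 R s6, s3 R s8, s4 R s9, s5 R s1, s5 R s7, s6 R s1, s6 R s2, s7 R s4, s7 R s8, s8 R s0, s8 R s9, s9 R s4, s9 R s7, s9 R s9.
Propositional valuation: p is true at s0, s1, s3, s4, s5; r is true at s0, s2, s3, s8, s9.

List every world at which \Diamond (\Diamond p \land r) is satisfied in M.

s1, s2, s3, s4, s6, s7, s8, s9

Recall that \Diamond ψ holds at a world iff ψ holds at some accessible world.
Let φ = \Diamond (\Diamond p \land r). Evaluate φ at each world:
  s0 (successors {s4}): φ is false.
  s1 (successors {s0, s6}): φ is true.
  s2 (successors {s3, s6, s7, s8, s9}): φ is true.
  s3 (successors {s0, s1, s6, s8}): φ is true.
  s4 (successors {s9}): φ is true.
  s5 (successors {s1, s7}): φ is false.
  s6 (successors {s1, s2}): φ is true.
  s7 (successors {s4, s8}): φ is true.
  s8 (successors {s0, s9}): φ is true.
  s9 (successors {s4, s7, s9}): φ is true.
For instance, at s4:
  At s4: \Diamond (\Diamond p \land r) requires \Diamond p \land r at some successor in {s9}.
    \Diamond p \land r holds at s9, so \Diamond (\Diamond p \land r) is true at s4.
      At s9: \Diamond p is true, r is true, so \Diamond p \land r is true.
Satisfying worlds: {s1, s2, s3, s4, s6, s7, s8, s9}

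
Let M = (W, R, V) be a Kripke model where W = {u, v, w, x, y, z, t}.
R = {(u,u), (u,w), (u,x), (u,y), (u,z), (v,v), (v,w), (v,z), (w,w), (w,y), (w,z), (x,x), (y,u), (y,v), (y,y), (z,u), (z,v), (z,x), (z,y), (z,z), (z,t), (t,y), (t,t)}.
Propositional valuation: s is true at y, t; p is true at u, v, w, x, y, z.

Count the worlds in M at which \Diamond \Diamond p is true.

7

Let φ = \Diamond \Diamond p. Evaluate φ at each world:
  u (successors {u, w, x, y, z}): φ is true.
  v (successors {v, w, z}): φ is true.
  w (successors {w, y, z}): φ is true.
  x (successors {x}): φ is true.
  y (successors {u, v, y}): φ is true.
  z (successors {u, v, x, y, z, t}): φ is true.
  t (successors {y, t}): φ is true.
For instance, at x:
  At x: \Diamond \Diamond p requires \Diamond p at some successor in {x}.
    \Diamond p holds at x, so \Diamond \Diamond p is true at x.
      At x: \Diamond p requires p at some successor in {x}.
        p holds at x, so \Diamond p is true at x.
Satisfying worlds: {u, v, w, x, y, z, t}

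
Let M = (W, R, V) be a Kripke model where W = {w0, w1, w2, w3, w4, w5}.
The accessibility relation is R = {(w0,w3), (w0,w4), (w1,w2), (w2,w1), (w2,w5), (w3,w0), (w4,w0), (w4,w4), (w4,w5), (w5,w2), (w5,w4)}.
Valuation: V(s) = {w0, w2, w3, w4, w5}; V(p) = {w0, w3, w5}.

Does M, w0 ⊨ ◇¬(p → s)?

Recall that ◇ψ holds at a world iff ψ holds at some accessible world.
At w0: ◇¬(p → s) requires ¬(p → s) at some successor in {w3, w4}.
  At w3: ¬(p → s) is false.
  At w4: ¬(p → s) is false.
So ◇¬(p → s) is false at w0.

No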